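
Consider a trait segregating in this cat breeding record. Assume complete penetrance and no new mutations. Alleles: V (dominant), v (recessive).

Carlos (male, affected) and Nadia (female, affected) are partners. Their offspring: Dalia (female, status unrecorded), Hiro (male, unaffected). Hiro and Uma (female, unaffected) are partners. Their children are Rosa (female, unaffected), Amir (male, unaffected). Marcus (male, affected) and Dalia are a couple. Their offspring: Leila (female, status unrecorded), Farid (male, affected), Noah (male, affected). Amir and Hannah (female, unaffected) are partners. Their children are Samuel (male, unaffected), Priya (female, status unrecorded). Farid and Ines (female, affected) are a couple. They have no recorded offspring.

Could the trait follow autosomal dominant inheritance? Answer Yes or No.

Yes

A consistent assignment under autosomal dominant exists: Carlos Vv, Nadia Vv, Dalia VV, Hiro vv, Uma vv, Marcus VV, Rosa vv, Amir vv, Hannah vv, Leila VV, Farid VV, Noah VV, Ines VV, Samuel vv, Priya vv.
In this assignment every recorded phenotype matches its genotype and every non-founder's genotype is obtainable from its parents' genotypes, so the pedigree is consistent.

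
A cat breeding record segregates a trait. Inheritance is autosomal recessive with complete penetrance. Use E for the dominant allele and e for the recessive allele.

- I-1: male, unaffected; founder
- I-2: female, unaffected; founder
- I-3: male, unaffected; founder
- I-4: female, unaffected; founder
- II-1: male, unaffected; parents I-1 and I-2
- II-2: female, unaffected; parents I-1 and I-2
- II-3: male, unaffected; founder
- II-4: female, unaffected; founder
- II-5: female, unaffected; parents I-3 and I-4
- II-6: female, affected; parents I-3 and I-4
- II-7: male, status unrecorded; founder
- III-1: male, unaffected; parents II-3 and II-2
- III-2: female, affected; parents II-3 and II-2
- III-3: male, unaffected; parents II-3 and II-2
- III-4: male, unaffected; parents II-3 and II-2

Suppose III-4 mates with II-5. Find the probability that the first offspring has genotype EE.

II-3 is unaffected so carries E and passed e to III-2 (ee), so II-3 is Ee.
II-2 is unaffected so carries E and passed e to III-2 (ee), so II-2 is Ee.
III-4 is an unaffected offspring of II-3 (Ee) × II-2 (Ee), whose cross gives 1/4 EE : 1/2 Ee : 1/4 ee; conditioning on being unaffected, III-4 is EE with probability 1/3, Ee with probability 2/3.
I-3 is unaffected so carries E and passed e to II-6 (ee), so I-3 is Ee.
I-4 is unaffected so carries E and passed e to II-6 (ee), so I-4 is Ee.
II-5 is an unaffected offspring of I-3 (Ee) × I-4 (Ee), whose cross gives 1/4 EE : 1/2 Ee : 1/4 ee; conditioning on being unaffected, II-5 is EE with probability 1/3, Ee with probability 2/3.
Summing over parental genotype combinations, P(offspring has genotype EE) = 1/9·1 + 2/9·1/2 + 2/9·1/2 + 4/9·1/4 = 4/9.

4/9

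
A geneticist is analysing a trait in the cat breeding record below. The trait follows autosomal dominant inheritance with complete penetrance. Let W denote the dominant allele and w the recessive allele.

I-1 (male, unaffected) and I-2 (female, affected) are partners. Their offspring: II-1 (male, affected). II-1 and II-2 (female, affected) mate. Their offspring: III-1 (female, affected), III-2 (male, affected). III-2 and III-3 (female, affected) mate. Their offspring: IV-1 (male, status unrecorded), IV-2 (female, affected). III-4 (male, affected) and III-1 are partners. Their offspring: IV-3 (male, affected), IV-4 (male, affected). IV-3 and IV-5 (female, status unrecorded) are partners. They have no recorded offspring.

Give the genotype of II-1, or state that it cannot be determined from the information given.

From phenotype alone, II-1 is WW or Ww.
II-1 is affected so carries W and received w from I-1 (ww), so II-1 is Ww.

Ww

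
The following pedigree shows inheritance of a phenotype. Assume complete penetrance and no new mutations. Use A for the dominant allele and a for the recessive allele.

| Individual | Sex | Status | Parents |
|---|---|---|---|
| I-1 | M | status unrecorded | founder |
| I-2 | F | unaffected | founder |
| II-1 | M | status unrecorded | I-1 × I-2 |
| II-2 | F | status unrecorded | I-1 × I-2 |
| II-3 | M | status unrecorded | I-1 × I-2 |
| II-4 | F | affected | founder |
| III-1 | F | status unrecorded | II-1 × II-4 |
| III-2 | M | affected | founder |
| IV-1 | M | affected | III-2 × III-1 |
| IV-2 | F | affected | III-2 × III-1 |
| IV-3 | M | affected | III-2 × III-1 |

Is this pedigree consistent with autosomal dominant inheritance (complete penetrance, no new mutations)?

A consistent assignment under autosomal dominant exists: I-1 AA, I-2 aa, II-1 Aa, II-2 Aa, II-3 Aa, II-4 AA, III-1 AA, III-2 AA, IV-1 AA, IV-2 AA, IV-3 AA.
In this assignment every recorded phenotype matches its genotype and every non-founder's genotype is obtainable from its parents' genotypes, so the pedigree is consistent.

Yes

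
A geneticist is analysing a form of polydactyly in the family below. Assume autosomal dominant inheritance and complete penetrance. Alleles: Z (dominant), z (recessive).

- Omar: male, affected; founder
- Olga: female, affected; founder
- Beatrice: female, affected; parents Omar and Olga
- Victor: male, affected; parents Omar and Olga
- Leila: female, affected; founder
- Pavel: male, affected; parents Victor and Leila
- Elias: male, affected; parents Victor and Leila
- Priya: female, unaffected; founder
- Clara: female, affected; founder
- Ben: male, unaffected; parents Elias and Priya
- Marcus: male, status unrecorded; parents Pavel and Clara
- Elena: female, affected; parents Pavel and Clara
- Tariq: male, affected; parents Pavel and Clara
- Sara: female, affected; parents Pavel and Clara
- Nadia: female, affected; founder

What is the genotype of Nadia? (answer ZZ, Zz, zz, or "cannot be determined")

cannot be determined

Nadia's phenotype allows ZZ or Zz, and no parent or child forces a single allele at both positions; consistent genotype assignments exist with Nadia as ZZ or Zz.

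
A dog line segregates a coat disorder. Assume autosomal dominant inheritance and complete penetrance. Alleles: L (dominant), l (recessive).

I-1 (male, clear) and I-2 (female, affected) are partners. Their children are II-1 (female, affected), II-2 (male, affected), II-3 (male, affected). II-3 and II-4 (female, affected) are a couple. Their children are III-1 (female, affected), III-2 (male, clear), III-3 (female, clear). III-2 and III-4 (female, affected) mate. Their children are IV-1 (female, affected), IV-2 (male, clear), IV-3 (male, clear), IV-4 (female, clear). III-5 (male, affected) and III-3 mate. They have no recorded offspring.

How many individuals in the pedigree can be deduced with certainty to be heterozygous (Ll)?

6

Obligate heterozygotes: II-1 is affected so carries L and received l from I-1 (ll), so II-1 is Ll; II-2 is affected so carries L and received l from I-1 (ll), so II-2 is Ll; II-3 is affected so carries L and received l from I-1 (ll), so II-3 is Ll; II-4 is affected so carries L and passed l to III-2 (ll), so II-4 is Ll; III-4 is affected so carries L and passed l to IV-2 (ll), so III-4 is Ll; IV-1 is affected so carries L and received l from III-2 (ll), so IV-1 is Ll.
Every other individual is either homozygous by phenotype or has at least one consistent homozygous assignment, so the count is 6.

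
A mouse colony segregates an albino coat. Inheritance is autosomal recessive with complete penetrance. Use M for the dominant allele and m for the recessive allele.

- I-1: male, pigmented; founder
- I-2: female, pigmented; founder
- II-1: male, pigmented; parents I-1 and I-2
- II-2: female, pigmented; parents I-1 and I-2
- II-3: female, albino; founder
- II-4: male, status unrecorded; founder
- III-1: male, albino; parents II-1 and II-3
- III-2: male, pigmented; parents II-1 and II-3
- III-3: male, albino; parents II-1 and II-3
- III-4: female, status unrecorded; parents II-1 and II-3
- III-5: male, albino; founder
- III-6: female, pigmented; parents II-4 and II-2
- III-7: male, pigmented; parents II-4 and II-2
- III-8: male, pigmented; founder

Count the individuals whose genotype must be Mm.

Obligate heterozygotes: II-1 is pigmented so carries M and passed m to III-1 (mm), so II-1 is Mm; III-2 is pigmented so carries M and received m from II-3 (mm), so III-2 is Mm.
Every other individual is either homozygous by phenotype or has at least one consistent homozygous assignment, so the count is 2.

2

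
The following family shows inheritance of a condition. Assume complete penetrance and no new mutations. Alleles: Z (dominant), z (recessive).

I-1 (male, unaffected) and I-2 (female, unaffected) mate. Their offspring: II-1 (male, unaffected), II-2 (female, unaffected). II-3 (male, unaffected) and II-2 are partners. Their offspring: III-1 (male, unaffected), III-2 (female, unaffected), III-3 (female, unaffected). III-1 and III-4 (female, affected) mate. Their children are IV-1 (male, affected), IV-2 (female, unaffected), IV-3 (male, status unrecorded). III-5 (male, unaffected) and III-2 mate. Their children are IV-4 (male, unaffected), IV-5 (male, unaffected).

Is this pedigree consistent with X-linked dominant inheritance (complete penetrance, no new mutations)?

Yes

A consistent assignment under X-linked dominant exists: I-1 X^z Y, I-2 X^z X^z, II-1 X^z Y, II-2 X^z X^z, II-3 X^z Y, III-1 X^z Y, III-2 X^z X^z, III-3 X^z X^z, III-4 X^Z X^z, III-5 X^z Y, IV-1 X^Z Y, IV-2 X^z X^z, IV-3 X^Z Y, IV-4 X^z Y, IV-5 X^z Y.
In this assignment every recorded phenotype matches its genotype and every non-founder's genotype is obtainable from its parents' genotypes, so the pedigree is consistent.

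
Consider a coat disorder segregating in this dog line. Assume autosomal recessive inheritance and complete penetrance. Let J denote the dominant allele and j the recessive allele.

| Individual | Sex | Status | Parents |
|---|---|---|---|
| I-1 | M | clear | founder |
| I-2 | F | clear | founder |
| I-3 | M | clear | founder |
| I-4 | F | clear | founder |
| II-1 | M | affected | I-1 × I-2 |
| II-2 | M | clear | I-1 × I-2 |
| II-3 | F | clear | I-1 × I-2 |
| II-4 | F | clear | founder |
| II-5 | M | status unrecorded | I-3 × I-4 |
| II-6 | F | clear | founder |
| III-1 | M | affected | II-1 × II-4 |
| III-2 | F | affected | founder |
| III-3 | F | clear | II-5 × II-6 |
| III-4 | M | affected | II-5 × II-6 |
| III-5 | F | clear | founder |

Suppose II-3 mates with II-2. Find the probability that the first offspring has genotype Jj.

I-1 is clear so carries J and passed j to II-1 (jj), so I-1 is Jj.
I-2 is clear so carries J and passed j to II-1 (jj), so I-2 is Jj.
II-3 is a clear offspring of I-1 (Jj) × I-2 (Jj), whose cross gives 1/4 JJ : 1/2 Jj : 1/4 jj; conditioning on being clear, II-3 is JJ with probability 1/3, Jj with probability 2/3.
II-2 is a clear offspring of I-1 (Jj) × I-2 (Jj), whose cross gives 1/4 JJ : 1/2 Jj : 1/4 jj; conditioning on being clear, II-2 is JJ with probability 1/3, Jj with probability 2/3.
Summing over parental genotype combinations, P(offspring has genotype Jj) = 2/9·1/2 + 2/9·1/2 + 4/9·1/2 = 4/9.

4/9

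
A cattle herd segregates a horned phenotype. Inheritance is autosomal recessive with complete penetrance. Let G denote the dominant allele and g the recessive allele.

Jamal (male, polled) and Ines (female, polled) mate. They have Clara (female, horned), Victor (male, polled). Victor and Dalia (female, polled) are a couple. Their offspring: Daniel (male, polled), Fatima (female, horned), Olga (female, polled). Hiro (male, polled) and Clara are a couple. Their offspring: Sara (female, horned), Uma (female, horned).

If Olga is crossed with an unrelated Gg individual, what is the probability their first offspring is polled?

Victor is polled so carries G and passed g to Fatima (gg), so Victor is Gg.
Dalia is polled so carries G and passed g to Fatima (gg), so Dalia is Gg.
Olga is a polled offspring of Victor (Gg) × Dalia (Gg), whose cross gives 1/4 GG : 1/2 Gg : 1/4 gg; conditioning on being polled, Olga is GG with probability 1/3, Gg with probability 2/3.
Summing over parental genotype combinations, P(offspring is polled) = 1/3·1 + 2/3·3/4 = 5/6.

5/6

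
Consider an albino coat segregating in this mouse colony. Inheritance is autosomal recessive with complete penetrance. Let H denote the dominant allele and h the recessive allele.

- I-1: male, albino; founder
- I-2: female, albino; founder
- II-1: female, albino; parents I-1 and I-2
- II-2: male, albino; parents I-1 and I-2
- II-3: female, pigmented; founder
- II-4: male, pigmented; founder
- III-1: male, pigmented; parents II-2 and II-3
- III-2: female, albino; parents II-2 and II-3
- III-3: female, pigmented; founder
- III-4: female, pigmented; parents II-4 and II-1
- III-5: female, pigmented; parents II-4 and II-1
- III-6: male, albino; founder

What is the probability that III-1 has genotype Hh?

1

III-1 is pigmented so carries H and received h from II-2 (hh), so III-1 is Hh, giving P(Hh) = 1.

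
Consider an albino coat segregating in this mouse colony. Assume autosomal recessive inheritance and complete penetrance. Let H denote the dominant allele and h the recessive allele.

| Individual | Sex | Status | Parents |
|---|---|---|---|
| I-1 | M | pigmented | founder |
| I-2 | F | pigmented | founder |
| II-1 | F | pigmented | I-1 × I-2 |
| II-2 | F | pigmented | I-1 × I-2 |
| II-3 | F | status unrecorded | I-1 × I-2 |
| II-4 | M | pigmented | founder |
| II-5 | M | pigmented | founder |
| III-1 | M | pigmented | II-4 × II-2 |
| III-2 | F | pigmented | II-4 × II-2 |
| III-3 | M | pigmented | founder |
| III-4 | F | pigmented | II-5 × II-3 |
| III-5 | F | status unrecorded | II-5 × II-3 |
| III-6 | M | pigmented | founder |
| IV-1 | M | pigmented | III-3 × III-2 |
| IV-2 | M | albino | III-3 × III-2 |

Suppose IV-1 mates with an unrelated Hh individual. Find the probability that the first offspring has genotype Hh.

1/2

III-3 is pigmented so carries H and passed h to IV-2 (hh), so III-3 is Hh.
III-2 is pigmented so carries H and passed h to IV-2 (hh), so III-2 is Hh.
IV-1 is a pigmented offspring of III-3 (Hh) × III-2 (Hh), whose cross gives 1/4 HH : 1/2 Hh : 1/4 hh; conditioning on being pigmented, IV-1 is HH with probability 1/3, Hh with probability 2/3.
Summing over parental genotype combinations, P(offspring has genotype Hh) = 1/3·1/2 + 2/3·1/2 = 1/2.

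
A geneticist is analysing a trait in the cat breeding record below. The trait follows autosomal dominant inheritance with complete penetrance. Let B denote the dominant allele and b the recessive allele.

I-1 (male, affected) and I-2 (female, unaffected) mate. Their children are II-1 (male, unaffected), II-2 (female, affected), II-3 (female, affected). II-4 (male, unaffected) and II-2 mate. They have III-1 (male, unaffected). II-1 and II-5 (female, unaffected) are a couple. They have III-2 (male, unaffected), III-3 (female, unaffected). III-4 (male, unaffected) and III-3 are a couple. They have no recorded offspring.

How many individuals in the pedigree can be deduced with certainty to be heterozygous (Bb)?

Obligate heterozygotes: I-1 is affected so carries B and passed b to II-1 (bb), so I-1 is Bb; II-2 is affected so carries B and received b from I-2 (bb), so II-2 is Bb; II-3 is affected so carries B and received b from I-2 (bb), so II-3 is Bb.
Every other individual is either homozygous by phenotype or has at least one consistent homozygous assignment, so the count is 3.

3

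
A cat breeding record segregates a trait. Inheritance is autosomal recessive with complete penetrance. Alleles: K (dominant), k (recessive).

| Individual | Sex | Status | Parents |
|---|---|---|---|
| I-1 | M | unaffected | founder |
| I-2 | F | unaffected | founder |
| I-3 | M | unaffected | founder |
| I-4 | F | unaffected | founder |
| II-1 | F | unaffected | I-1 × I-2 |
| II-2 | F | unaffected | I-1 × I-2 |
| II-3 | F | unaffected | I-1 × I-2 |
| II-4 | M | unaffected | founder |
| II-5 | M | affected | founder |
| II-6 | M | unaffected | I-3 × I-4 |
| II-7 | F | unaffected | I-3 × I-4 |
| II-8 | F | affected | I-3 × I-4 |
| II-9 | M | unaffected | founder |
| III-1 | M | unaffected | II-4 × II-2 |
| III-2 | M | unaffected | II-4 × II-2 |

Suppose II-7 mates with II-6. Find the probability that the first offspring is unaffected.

I-3 is unaffected so carries K and passed k to II-8 (kk), so I-3 is Kk.
I-4 is unaffected so carries K and passed k to II-8 (kk), so I-4 is Kk.
II-7 is an unaffected offspring of I-3 (Kk) × I-4 (Kk), whose cross gives 1/4 KK : 1/2 Kk : 1/4 kk; conditioning on being unaffected, II-7 is KK with probability 1/3, Kk with probability 2/3.
II-6 is an unaffected offspring of I-3 (Kk) × I-4 (Kk), whose cross gives 1/4 KK : 1/2 Kk : 1/4 kk; conditioning on being unaffected, II-6 is KK with probability 1/3, Kk with probability 2/3.
Summing over parental genotype combinations, P(offspring is unaffected) = 1/9·1 + 2/9·1 + 2/9·1 + 4/9·3/4 = 8/9.

8/9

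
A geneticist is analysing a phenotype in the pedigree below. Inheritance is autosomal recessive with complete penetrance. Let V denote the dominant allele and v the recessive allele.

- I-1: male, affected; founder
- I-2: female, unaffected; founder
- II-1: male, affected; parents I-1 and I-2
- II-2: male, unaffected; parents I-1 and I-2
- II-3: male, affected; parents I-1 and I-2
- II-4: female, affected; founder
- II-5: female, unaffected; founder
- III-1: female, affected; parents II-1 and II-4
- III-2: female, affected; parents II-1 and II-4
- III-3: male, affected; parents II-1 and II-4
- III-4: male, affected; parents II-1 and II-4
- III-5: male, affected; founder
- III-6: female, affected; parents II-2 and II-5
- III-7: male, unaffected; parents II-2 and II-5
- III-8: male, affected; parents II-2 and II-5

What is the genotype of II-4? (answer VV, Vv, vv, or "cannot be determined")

II-4 is affected, so II-4 is vv.

vv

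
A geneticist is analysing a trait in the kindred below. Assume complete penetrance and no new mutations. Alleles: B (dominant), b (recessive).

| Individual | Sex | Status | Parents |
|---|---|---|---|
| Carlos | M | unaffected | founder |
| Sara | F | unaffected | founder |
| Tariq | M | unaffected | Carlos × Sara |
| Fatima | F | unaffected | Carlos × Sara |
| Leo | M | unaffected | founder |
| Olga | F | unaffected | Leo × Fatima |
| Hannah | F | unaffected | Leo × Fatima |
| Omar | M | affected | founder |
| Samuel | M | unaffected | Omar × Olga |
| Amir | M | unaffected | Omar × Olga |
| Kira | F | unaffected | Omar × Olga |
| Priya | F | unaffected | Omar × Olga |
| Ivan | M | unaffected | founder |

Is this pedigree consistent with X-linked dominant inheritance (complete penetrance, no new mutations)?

Under X-linked dominant, Kira (unaffected, female) cannot arise from Omar (affected) × Olga (unaffected).

No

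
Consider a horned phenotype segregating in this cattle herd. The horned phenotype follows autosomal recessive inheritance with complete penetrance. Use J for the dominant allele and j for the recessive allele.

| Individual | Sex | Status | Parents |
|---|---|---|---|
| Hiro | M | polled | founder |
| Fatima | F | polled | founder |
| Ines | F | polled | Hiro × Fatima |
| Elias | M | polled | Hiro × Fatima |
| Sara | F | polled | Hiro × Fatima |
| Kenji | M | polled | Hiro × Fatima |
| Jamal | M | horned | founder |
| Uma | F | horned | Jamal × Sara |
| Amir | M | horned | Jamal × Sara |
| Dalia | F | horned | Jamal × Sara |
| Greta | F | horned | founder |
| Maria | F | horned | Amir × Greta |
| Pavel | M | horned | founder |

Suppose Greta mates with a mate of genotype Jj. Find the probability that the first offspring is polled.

1/2

Greta is horned, so Greta is jj.
The cross gives 1/2 Jj : 1/2 jj, so P(offspring is polled) = 1/2.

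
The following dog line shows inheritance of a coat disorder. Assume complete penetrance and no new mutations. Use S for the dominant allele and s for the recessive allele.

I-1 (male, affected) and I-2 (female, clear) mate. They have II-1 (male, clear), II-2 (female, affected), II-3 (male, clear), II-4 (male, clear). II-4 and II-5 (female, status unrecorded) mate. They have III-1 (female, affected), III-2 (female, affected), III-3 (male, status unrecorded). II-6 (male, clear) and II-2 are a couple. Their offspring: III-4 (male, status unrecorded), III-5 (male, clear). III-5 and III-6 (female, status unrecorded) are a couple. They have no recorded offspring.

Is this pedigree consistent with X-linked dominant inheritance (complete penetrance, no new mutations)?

Yes

A consistent assignment under X-linked dominant exists: I-1 X^S Y, I-2 X^s X^s, II-1 X^s Y, II-2 X^S X^s, II-3 X^s Y, II-4 X^s Y, II-5 X^S X^S, II-6 X^s Y, III-1 X^S X^s, III-2 X^S X^s, III-3 X^S Y, III-4 X^S Y, III-5 X^s Y, III-6 X^S X^S.
In this assignment every recorded phenotype matches its genotype and every non-founder's genotype is obtainable from its parents' genotypes, so the pedigree is consistent.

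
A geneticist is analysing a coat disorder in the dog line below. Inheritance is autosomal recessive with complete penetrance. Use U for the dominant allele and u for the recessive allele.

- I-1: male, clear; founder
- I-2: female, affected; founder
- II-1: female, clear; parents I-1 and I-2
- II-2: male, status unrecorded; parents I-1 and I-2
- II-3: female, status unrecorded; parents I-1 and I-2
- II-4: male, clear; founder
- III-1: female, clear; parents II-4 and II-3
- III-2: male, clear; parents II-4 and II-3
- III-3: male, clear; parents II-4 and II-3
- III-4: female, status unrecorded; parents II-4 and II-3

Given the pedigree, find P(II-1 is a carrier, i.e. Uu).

1

II-1 is clear so carries U and received u from I-2 (uu), so II-1 is Uu, giving P(Uu) = 1.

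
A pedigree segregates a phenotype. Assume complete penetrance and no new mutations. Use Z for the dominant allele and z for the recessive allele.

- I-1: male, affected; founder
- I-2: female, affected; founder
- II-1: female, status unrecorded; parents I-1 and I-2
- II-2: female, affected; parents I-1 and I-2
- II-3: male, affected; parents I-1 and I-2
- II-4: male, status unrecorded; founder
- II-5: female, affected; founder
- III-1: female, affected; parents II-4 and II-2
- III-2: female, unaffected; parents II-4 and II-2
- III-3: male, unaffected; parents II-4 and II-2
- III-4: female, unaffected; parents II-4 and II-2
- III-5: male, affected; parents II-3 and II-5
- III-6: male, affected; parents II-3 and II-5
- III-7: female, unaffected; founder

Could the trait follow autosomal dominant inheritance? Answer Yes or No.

Yes

A consistent assignment under autosomal dominant exists: I-1 ZZ, I-2 Zz, II-1 ZZ, II-2 Zz, II-3 ZZ, II-4 Zz, II-5 ZZ, III-1 ZZ, III-2 zz, III-3 zz, III-4 zz, III-5 ZZ, III-6 ZZ, III-7 zz.
In this assignment every recorded phenotype matches its genotype and every non-founder's genotype is obtainable from its parents' genotypes, so the pedigree is consistent.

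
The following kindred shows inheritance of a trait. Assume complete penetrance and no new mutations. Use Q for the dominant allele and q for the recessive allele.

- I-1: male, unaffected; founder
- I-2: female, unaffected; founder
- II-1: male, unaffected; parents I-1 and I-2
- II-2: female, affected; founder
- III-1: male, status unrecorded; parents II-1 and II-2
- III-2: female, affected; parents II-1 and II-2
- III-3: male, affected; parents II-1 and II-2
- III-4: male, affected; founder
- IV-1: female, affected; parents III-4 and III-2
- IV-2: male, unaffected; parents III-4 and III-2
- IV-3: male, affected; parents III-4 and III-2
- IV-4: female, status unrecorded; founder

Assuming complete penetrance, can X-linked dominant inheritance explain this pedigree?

Yes

A consistent assignment under X-linked dominant exists: I-1 X^q Y, I-2 X^q X^q, II-1 X^q Y, II-2 X^Q X^Q, III-1 X^Q Y, III-2 X^Q X^q, III-3 X^Q Y, III-4 X^Q Y, IV-1 X^Q X^Q, IV-2 X^q Y, IV-3 X^Q Y, IV-4 X^Q X^Q.
In this assignment every recorded phenotype matches its genotype and every non-founder's genotype is obtainable from its parents' genotypes, so the pedigree is consistent.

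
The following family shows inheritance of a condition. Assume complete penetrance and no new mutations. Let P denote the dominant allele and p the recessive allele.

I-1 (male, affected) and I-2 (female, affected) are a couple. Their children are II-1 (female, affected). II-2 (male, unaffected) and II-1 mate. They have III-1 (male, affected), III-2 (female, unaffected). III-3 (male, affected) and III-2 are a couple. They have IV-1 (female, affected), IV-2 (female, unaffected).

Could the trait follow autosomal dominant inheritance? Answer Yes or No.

A consistent assignment under autosomal dominant exists: I-1 PP, I-2 Pp, II-1 Pp, II-2 pp, III-1 Pp, III-2 pp, III-3 Pp, IV-1 Pp, IV-2 pp.
In this assignment every recorded phenotype matches its genotype and every non-founder's genotype is obtainable from its parents' genotypes, so the pedigree is consistent.

Yes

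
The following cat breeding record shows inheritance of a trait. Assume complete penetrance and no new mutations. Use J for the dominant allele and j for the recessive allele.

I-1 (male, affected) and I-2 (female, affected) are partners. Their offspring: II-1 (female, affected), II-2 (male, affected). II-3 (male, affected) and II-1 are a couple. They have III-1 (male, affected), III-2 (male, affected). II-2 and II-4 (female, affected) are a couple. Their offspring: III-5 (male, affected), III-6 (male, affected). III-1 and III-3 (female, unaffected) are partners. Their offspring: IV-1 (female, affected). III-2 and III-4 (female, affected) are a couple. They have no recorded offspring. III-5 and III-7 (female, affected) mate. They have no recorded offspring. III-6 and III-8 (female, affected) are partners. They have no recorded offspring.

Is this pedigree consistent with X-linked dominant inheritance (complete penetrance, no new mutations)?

A consistent assignment under X-linked dominant exists: I-1 X^J Y, I-2 X^J X^J, II-1 X^J X^J, II-2 X^J Y, II-3 X^J Y, II-4 X^J X^J, III-1 X^J Y, III-2 X^J Y, III-3 X^j X^j, III-4 X^J X^J, III-5 X^J Y, III-6 X^J Y, III-7 X^J X^J, III-8 X^J X^J, IV-1 X^J X^j.
In this assignment every recorded phenotype matches its genotype and every non-founder's genotype is obtainable from its parents' genotypes, so the pedigree is consistent.

Yes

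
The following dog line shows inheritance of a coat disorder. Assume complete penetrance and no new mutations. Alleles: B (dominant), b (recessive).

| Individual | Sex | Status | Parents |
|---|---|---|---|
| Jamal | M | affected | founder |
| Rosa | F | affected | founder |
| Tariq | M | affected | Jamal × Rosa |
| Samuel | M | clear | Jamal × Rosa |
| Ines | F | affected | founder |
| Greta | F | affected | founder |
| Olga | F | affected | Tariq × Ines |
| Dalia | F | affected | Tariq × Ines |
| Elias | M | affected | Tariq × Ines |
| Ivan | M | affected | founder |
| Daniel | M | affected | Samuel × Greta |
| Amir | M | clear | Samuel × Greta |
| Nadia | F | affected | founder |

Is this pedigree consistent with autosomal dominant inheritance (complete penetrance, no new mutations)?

Yes

A consistent assignment under autosomal dominant exists: Jamal Bb, Rosa Bb, Tariq BB, Samuel bb, Ines BB, Greta Bb, Olga BB, Dalia BB, Elias BB, Ivan BB, Daniel Bb, Amir bb, Nadia BB.
In this assignment every recorded phenotype matches its genotype and every non-founder's genotype is obtainable from its parents' genotypes, so the pedigree is consistent.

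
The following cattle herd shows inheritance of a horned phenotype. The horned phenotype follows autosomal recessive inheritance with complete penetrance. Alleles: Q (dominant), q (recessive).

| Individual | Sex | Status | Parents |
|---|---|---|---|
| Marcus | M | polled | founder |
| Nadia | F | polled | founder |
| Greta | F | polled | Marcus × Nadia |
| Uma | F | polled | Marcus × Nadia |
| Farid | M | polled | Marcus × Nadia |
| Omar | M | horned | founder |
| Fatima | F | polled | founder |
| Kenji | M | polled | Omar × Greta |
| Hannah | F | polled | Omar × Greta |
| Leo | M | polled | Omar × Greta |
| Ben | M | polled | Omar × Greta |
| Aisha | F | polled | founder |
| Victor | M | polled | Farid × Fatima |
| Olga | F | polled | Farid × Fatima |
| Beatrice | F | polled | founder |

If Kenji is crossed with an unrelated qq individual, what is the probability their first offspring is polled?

Kenji is polled so carries Q and received q from Omar (qq), so Kenji is Qq.
The cross gives 1/2 Qq : 1/2 qq, so P(offspring is polled) = 1/2.

1/2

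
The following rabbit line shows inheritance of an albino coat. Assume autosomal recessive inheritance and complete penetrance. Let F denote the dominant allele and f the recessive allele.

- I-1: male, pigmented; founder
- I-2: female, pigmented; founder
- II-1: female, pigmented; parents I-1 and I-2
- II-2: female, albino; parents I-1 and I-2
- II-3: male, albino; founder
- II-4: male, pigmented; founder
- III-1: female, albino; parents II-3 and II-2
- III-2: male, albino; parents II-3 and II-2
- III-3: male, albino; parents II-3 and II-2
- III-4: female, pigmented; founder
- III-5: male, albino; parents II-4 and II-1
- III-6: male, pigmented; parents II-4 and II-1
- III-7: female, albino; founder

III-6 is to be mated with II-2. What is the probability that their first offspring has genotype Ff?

2/3

II-4 is pigmented so carries F and passed f to III-5 (ff), so II-4 is Ff.
II-1 is pigmented so carries F and passed f to III-5 (ff), so II-1 is Ff.
III-6 is a pigmented offspring of II-4 (Ff) × II-1 (Ff), whose cross gives 1/4 FF : 1/2 Ff : 1/4 ff; conditioning on being pigmented, III-6 is FF with probability 1/3, Ff with probability 2/3.
II-2 is albino, so II-2 is ff.
Summing over parental genotype combinations, P(offspring has genotype Ff) = 1/3·1 + 2/3·1/2 = 2/3.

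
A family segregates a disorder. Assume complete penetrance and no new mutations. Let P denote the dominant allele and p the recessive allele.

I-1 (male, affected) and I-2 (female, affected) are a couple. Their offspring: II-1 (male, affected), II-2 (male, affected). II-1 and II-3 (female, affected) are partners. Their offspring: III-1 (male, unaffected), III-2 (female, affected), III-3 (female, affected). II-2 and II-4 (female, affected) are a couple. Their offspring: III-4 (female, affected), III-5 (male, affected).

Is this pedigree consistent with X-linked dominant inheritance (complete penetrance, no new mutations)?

Yes

A consistent assignment under X-linked dominant exists: I-1 X^P Y, I-2 X^P X^P, II-1 X^P Y, II-2 X^P Y, II-3 X^P X^p, II-4 X^P X^P, III-1 X^p Y, III-2 X^P X^P, III-3 X^P X^P, III-4 X^P X^P, III-5 X^P Y.
In this assignment every recorded phenotype matches its genotype and every non-founder's genotype is obtainable from its parents' genotypes, so the pedigree is consistent.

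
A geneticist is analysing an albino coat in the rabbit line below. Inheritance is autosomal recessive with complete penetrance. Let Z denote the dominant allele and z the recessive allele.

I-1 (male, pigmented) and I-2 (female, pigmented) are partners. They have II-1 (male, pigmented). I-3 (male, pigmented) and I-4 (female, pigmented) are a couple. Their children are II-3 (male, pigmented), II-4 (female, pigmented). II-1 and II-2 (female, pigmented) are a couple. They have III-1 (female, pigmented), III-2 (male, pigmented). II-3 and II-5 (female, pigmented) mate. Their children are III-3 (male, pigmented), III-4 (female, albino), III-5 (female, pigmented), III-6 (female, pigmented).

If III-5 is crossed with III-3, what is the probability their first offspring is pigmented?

II-3 is pigmented so carries Z and passed z to III-4 (zz), so II-3 is Zz.
II-5 is pigmented so carries Z and passed z to III-4 (zz), so II-5 is Zz.
III-5 is a pigmented offspring of II-3 (Zz) × II-5 (Zz), whose cross gives 1/4 ZZ : 1/2 Zz : 1/4 zz; conditioning on being pigmented, III-5 is ZZ with probability 1/3, Zz with probability 2/3.
III-3 is a pigmented offspring of II-3 (Zz) × II-5 (Zz), whose cross gives 1/4 ZZ : 1/2 Zz : 1/4 zz; conditioning on being pigmented, III-3 is ZZ with probability 1/3, Zz with probability 2/3.
Summing over parental genotype combinations, P(offspring is pigmented) = 1/9·1 + 2/9·1 + 2/9·1 + 4/9·3/4 = 8/9.

8/9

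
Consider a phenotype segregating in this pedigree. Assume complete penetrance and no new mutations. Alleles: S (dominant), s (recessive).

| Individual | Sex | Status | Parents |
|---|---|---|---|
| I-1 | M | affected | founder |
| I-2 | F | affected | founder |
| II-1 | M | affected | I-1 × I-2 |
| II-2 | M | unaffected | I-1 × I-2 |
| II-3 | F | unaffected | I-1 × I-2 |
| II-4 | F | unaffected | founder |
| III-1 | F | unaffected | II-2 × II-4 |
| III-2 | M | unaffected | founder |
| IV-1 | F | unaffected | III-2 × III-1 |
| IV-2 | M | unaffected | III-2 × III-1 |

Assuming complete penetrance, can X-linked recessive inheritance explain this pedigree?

No

Under X-linked recessive, II-2 (unaffected, male) cannot arise from I-1 (affected) × I-2 (affected).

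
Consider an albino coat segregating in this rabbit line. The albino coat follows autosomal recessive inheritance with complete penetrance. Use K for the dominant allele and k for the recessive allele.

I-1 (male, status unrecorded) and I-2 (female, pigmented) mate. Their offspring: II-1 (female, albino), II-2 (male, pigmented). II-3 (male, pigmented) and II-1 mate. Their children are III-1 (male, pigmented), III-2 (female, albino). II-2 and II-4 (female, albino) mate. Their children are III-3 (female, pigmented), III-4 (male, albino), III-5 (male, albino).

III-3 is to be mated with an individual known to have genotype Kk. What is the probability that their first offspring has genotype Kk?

1/2

III-3 is pigmented so carries K and received k from II-4 (kk), so III-3 is Kk.
The cross gives 1/4 KK : 1/2 Kk : 1/4 kk, so P(offspring has genotype Kk) = 1/2.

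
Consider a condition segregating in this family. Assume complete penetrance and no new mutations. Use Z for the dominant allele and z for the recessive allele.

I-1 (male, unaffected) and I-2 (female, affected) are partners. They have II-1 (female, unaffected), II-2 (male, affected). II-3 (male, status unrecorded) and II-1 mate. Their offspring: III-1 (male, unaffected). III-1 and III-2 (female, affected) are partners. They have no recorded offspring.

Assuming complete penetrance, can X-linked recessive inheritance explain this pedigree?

Yes

A consistent assignment under X-linked recessive exists: I-1 X^Z Y, I-2 X^z X^z, II-1 X^Z X^z, II-2 X^z Y, II-3 X^Z Y, III-1 X^Z Y, III-2 X^z X^z.
In this assignment every recorded phenotype matches its genotype and every non-founder's genotype is obtainable from its parents' genotypes, so the pedigree is consistent.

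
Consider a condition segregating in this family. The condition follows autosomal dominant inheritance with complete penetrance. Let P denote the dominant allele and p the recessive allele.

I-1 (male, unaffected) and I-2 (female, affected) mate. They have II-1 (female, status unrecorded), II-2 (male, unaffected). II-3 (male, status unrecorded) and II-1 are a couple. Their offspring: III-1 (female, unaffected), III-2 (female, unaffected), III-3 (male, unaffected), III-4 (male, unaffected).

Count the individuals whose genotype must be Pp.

Obligate heterozygotes: I-2 is affected so carries P and passed p to II-2 (pp), so I-2 is Pp.
Every other individual is either homozygous by phenotype or has at least one consistent homozygous assignment, so the count is 1.

1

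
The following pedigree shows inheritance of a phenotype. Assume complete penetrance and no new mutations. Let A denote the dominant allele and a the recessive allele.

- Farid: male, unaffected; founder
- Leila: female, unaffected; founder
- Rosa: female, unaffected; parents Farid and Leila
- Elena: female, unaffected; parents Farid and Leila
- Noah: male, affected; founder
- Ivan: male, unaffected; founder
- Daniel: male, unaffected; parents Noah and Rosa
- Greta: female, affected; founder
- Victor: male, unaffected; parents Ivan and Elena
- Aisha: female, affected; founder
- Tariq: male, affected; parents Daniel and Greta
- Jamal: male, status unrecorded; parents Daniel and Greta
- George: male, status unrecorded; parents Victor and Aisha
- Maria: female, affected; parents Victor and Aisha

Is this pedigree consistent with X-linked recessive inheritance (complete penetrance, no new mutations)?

Under X-linked recessive, Maria (affected, female) cannot arise from Victor (unaffected) × Aisha (affected).

No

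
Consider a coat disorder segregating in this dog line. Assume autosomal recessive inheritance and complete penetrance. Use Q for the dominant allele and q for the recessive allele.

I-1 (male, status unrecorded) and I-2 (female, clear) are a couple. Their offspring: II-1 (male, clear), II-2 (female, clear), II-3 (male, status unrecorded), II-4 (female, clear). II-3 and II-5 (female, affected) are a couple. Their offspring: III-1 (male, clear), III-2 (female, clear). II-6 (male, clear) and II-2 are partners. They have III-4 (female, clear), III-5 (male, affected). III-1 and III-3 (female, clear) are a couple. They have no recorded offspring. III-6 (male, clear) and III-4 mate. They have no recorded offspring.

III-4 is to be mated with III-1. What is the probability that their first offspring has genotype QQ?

II-6 is clear so carries Q and passed q to III-5 (qq), so II-6 is Qq.
II-2 is clear so carries Q and passed q to III-5 (qq), so II-2 is Qq.
III-4 is a clear offspring of II-6 (Qq) × II-2 (Qq), whose cross gives 1/4 QQ : 1/2 Qq : 1/4 qq; conditioning on being clear, III-4 is QQ with probability 1/3, Qq with probability 2/3.
III-1 is clear so carries Q and received q from II-5 (qq), so III-1 is Qq.
Summing over parental genotype combinations, P(offspring has genotype QQ) = 1/3·1/2 + 2/3·1/4 = 1/3.

1/3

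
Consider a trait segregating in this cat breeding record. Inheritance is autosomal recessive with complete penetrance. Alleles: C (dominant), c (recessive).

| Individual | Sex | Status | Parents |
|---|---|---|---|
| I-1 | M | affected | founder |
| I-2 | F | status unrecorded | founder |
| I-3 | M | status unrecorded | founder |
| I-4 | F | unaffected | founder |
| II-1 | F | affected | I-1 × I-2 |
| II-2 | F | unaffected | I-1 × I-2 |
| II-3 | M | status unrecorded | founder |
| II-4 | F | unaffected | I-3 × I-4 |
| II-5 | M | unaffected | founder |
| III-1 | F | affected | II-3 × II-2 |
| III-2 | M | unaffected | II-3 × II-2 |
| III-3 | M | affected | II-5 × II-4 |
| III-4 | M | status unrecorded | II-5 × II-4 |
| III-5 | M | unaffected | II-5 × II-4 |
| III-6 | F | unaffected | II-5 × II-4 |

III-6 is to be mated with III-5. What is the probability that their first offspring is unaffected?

8/9

II-5 is unaffected so carries C and passed c to III-3 (cc), so II-5 is Cc.
II-4 is unaffected so carries C and passed c to III-3 (cc), so II-4 is Cc.
III-6 is an unaffected offspring of II-5 (Cc) × II-4 (Cc), whose cross gives 1/4 CC : 1/2 Cc : 1/4 cc; conditioning on being unaffected, III-6 is CC with probability 1/3, Cc with probability 2/3.
III-5 is an unaffected offspring of II-5 (Cc) × II-4 (Cc), whose cross gives 1/4 CC : 1/2 Cc : 1/4 cc; conditioning on being unaffected, III-5 is CC with probability 1/3, Cc with probability 2/3.
Summing over parental genotype combinations, P(offspring is unaffected) = 1/9·1 + 2/9·1 + 2/9·1 + 4/9·3/4 = 8/9.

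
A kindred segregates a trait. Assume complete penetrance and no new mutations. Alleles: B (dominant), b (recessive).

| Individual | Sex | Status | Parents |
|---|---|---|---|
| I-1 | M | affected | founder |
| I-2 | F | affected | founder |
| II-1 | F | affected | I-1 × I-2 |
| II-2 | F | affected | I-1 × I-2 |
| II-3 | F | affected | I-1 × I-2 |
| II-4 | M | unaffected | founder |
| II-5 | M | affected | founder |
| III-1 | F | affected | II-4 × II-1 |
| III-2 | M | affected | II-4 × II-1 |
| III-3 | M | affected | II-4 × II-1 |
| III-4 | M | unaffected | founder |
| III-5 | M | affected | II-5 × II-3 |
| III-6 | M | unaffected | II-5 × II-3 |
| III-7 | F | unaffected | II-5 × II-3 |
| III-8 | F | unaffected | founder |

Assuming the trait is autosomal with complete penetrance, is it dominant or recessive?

II-5 and II-3 are both affected yet have an unaffected child III-6. Under a recessive model two affected parents are homozygous and every child would be affected, so the trait cannot be recessive.

dominant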